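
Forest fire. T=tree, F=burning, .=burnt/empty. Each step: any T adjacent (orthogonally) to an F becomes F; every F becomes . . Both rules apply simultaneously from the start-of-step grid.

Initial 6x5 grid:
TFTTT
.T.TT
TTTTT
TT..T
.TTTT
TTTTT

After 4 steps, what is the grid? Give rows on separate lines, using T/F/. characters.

Step 1: 3 trees catch fire, 1 burn out
  F.FTT
  .F.TT
  TTTTT
  TT..T
  .TTTT
  TTTTT
Step 2: 2 trees catch fire, 3 burn out
  ...FT
  ...TT
  TFTTT
  TT..T
  .TTTT
  TTTTT
Step 3: 5 trees catch fire, 2 burn out
  ....F
  ...FT
  F.FTT
  TF..T
  .TTTT
  TTTTT
Step 4: 4 trees catch fire, 5 burn out
  .....
  ....F
  ...FT
  F...T
  .FTTT
  TTTTT

.....
....F
...FT
F...T
.FTTT
TTTTT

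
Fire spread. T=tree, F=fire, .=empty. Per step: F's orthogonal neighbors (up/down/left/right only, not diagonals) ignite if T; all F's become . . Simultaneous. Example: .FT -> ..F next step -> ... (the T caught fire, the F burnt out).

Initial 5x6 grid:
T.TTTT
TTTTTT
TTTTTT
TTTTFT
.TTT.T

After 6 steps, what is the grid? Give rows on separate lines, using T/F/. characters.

Step 1: 3 trees catch fire, 1 burn out
  T.TTTT
  TTTTTT
  TTTTFT
  TTTF.F
  .TTT.T
Step 2: 6 trees catch fire, 3 burn out
  T.TTTT
  TTTTFT
  TTTF.F
  TTF...
  .TTF.F
Step 3: 6 trees catch fire, 6 burn out
  T.TTFT
  TTTF.F
  TTF...
  TF....
  .TF...
Step 4: 6 trees catch fire, 6 burn out
  T.TF.F
  TTF...
  TF....
  F.....
  .F....
Step 5: 3 trees catch fire, 6 burn out
  T.F...
  TF....
  F.....
  ......
  ......
Step 6: 1 trees catch fire, 3 burn out
  T.....
  F.....
  ......
  ......
  ......

T.....
F.....
......
......
......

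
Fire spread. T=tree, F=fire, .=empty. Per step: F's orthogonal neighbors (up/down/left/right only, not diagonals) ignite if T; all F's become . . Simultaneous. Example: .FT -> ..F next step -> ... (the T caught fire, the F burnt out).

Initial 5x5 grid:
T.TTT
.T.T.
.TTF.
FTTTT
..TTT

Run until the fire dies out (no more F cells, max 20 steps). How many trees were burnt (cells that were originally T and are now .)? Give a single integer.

Step 1: +4 fires, +2 burnt (F count now 4)
Step 2: +5 fires, +4 burnt (F count now 5)
Step 3: +5 fires, +5 burnt (F count now 5)
Step 4: +0 fires, +5 burnt (F count now 0)
Fire out after step 4
Initially T: 15, now '.': 24
Total burnt (originally-T cells now '.'): 14

Answer: 14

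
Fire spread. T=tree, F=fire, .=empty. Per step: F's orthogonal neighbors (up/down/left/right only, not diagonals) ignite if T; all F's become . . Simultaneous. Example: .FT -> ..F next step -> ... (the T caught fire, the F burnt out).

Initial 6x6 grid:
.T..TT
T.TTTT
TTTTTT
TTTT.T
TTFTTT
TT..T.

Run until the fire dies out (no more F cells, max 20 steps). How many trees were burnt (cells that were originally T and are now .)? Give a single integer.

Answer: 26

Derivation:
Step 1: +3 fires, +1 burnt (F count now 3)
Step 2: +6 fires, +3 burnt (F count now 6)
Step 3: +7 fires, +6 burnt (F count now 7)
Step 4: +4 fires, +7 burnt (F count now 4)
Step 5: +3 fires, +4 burnt (F count now 3)
Step 6: +2 fires, +3 burnt (F count now 2)
Step 7: +1 fires, +2 burnt (F count now 1)
Step 8: +0 fires, +1 burnt (F count now 0)
Fire out after step 8
Initially T: 27, now '.': 35
Total burnt (originally-T cells now '.'): 26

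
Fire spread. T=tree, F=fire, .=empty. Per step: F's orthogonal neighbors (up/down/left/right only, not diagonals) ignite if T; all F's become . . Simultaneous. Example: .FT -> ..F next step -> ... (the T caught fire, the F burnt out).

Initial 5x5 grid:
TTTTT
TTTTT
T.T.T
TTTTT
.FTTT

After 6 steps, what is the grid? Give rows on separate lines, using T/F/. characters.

Step 1: 2 trees catch fire, 1 burn out
  TTTTT
  TTTTT
  T.T.T
  TFTTT
  ..FTT
Step 2: 3 trees catch fire, 2 burn out
  TTTTT
  TTTTT
  T.T.T
  F.FTT
  ...FT
Step 3: 4 trees catch fire, 3 burn out
  TTTTT
  TTTTT
  F.F.T
  ...FT
  ....F
Step 4: 3 trees catch fire, 4 burn out
  TTTTT
  FTFTT
  ....T
  ....F
  .....
Step 5: 5 trees catch fire, 3 burn out
  FTFTT
  .F.FT
  ....F
  .....
  .....
Step 6: 3 trees catch fire, 5 burn out
  .F.FT
  ....F
  .....
  .....
  .....

.F.FT
....F
.....
.....
.....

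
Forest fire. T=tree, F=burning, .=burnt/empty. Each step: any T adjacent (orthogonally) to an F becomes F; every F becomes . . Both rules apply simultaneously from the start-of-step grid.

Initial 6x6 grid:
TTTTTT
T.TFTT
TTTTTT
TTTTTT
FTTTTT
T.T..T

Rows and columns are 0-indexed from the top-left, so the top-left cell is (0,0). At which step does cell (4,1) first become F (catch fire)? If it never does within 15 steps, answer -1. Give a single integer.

Step 1: cell (4,1)='F' (+7 fires, +2 burnt)
  -> target ignites at step 1
Step 2: cell (4,1)='.' (+9 fires, +7 burnt)
Step 3: cell (4,1)='.' (+9 fires, +9 burnt)
Step 4: cell (4,1)='.' (+3 fires, +9 burnt)
Step 5: cell (4,1)='.' (+1 fires, +3 burnt)
Step 6: cell (4,1)='.' (+1 fires, +1 burnt)
Step 7: cell (4,1)='.' (+0 fires, +1 burnt)
  fire out at step 7

1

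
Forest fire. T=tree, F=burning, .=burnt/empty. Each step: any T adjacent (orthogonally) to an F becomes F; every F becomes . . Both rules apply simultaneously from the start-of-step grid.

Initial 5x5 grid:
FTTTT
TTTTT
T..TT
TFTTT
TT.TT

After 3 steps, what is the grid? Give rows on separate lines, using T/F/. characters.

Step 1: 5 trees catch fire, 2 burn out
  .FTTT
  FTTTT
  T..TT
  F.FTT
  TF.TT
Step 2: 5 trees catch fire, 5 burn out
  ..FTT
  .FTTT
  F..TT
  ...FT
  F..TT
Step 3: 5 trees catch fire, 5 burn out
  ...FT
  ..FTT
  ...FT
  ....F
  ...FT

...FT
..FTT
...FT
....F
...FT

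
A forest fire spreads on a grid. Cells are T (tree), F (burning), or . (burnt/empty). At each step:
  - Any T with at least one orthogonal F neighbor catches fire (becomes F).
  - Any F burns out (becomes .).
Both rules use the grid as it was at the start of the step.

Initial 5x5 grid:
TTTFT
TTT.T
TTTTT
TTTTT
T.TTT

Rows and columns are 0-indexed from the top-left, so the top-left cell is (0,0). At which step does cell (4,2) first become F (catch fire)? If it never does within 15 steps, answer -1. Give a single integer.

Step 1: cell (4,2)='T' (+2 fires, +1 burnt)
Step 2: cell (4,2)='T' (+3 fires, +2 burnt)
Step 3: cell (4,2)='T' (+4 fires, +3 burnt)
Step 4: cell (4,2)='T' (+5 fires, +4 burnt)
Step 5: cell (4,2)='F' (+5 fires, +5 burnt)
  -> target ignites at step 5
Step 6: cell (4,2)='.' (+2 fires, +5 burnt)
Step 7: cell (4,2)='.' (+1 fires, +2 burnt)
Step 8: cell (4,2)='.' (+0 fires, +1 burnt)
  fire out at step 8

5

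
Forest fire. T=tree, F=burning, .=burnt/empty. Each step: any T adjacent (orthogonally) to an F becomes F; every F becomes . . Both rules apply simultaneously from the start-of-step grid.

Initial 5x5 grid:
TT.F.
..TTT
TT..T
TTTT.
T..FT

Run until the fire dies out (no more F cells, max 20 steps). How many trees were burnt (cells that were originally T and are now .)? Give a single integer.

Step 1: +3 fires, +2 burnt (F count now 3)
Step 2: +3 fires, +3 burnt (F count now 3)
Step 3: +2 fires, +3 burnt (F count now 2)
Step 4: +2 fires, +2 burnt (F count now 2)
Step 5: +2 fires, +2 burnt (F count now 2)
Step 6: +0 fires, +2 burnt (F count now 0)
Fire out after step 6
Initially T: 14, now '.': 23
Total burnt (originally-T cells now '.'): 12

Answer: 12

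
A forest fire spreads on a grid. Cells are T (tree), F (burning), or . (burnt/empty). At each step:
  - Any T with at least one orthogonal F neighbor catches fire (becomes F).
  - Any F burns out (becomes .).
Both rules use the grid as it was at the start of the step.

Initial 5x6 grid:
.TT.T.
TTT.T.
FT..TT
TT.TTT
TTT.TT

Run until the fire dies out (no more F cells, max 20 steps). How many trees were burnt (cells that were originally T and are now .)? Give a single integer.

Step 1: +3 fires, +1 burnt (F count now 3)
Step 2: +3 fires, +3 burnt (F count now 3)
Step 3: +3 fires, +3 burnt (F count now 3)
Step 4: +2 fires, +3 burnt (F count now 2)
Step 5: +0 fires, +2 burnt (F count now 0)
Fire out after step 5
Initially T: 20, now '.': 21
Total burnt (originally-T cells now '.'): 11

Answer: 11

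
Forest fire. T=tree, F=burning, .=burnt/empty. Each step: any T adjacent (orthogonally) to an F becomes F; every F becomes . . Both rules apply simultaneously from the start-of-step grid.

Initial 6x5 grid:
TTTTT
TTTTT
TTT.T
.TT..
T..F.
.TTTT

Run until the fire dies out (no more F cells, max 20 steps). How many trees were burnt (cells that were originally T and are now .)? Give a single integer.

Answer: 4

Derivation:
Step 1: +1 fires, +1 burnt (F count now 1)
Step 2: +2 fires, +1 burnt (F count now 2)
Step 3: +1 fires, +2 burnt (F count now 1)
Step 4: +0 fires, +1 burnt (F count now 0)
Fire out after step 4
Initially T: 21, now '.': 13
Total burnt (originally-T cells now '.'): 4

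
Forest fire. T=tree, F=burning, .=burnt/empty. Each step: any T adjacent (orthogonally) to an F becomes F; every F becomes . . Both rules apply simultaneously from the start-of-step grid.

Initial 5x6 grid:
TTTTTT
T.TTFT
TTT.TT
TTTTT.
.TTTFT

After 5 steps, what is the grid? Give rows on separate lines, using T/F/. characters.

Step 1: 7 trees catch fire, 2 burn out
  TTTTFT
  T.TF.F
  TTT.FT
  TTTTF.
  .TTF.F
Step 2: 6 trees catch fire, 7 burn out
  TTTF.F
  T.F...
  TTT..F
  TTTF..
  .TF...
Step 3: 4 trees catch fire, 6 burn out
  TTF...
  T.....
  TTF...
  TTF...
  .F....
Step 4: 3 trees catch fire, 4 burn out
  TF....
  T.....
  TF....
  TF....
  ......
Step 5: 3 trees catch fire, 3 burn out
  F.....
  T.....
  F.....
  F.....
  ......

F.....
T.....
F.....
F.....
......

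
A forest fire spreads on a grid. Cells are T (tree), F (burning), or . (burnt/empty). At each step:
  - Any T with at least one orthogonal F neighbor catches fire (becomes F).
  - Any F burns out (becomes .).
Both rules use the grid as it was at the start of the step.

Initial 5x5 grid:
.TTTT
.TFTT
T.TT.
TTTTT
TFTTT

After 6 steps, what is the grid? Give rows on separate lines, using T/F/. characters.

Step 1: 7 trees catch fire, 2 burn out
  .TFTT
  .F.FT
  T.FT.
  TFTTT
  F.FTT
Step 2: 7 trees catch fire, 7 burn out
  .F.FT
  ....F
  T..F.
  F.FTT
  ...FT
Step 3: 4 trees catch fire, 7 burn out
  ....F
  .....
  F....
  ...FT
  ....F
Step 4: 1 trees catch fire, 4 burn out
  .....
  .....
  .....
  ....F
  .....
Step 5: 0 trees catch fire, 1 burn out
  .....
  .....
  .....
  .....
  .....
Step 6: 0 trees catch fire, 0 burn out
  .....
  .....
  .....
  .....
  .....

.....
.....
.....
.....
.....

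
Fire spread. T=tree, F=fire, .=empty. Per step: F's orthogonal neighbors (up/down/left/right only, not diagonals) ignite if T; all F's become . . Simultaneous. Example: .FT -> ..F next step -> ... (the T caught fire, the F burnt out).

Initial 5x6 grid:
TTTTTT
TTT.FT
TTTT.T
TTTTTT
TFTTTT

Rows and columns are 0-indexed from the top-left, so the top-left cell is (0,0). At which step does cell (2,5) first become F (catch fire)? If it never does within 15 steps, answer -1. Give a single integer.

Step 1: cell (2,5)='T' (+5 fires, +2 burnt)
Step 2: cell (2,5)='F' (+7 fires, +5 burnt)
  -> target ignites at step 2
Step 3: cell (2,5)='.' (+7 fires, +7 burnt)
Step 4: cell (2,5)='.' (+6 fires, +7 burnt)
Step 5: cell (2,5)='.' (+1 fires, +6 burnt)
Step 6: cell (2,5)='.' (+0 fires, +1 burnt)
  fire out at step 6

2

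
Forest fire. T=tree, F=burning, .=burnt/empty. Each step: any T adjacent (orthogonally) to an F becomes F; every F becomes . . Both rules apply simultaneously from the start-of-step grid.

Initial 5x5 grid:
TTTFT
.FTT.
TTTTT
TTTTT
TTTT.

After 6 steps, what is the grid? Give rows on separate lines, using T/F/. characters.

Step 1: 6 trees catch fire, 2 burn out
  TFF.F
  ..FF.
  TFTTT
  TTTTT
  TTTT.
Step 2: 5 trees catch fire, 6 burn out
  F....
  .....
  F.FFT
  TFTTT
  TTTT.
Step 3: 5 trees catch fire, 5 burn out
  .....
  .....
  ....F
  F.FFT
  TFTT.
Step 4: 4 trees catch fire, 5 burn out
  .....
  .....
  .....
  ....F
  F.FF.
Step 5: 0 trees catch fire, 4 burn out
  .....
  .....
  .....
  .....
  .....
Step 6: 0 trees catch fire, 0 burn out
  .....
  .....
  .....
  .....
  .....

.....
.....
.....
.....
.....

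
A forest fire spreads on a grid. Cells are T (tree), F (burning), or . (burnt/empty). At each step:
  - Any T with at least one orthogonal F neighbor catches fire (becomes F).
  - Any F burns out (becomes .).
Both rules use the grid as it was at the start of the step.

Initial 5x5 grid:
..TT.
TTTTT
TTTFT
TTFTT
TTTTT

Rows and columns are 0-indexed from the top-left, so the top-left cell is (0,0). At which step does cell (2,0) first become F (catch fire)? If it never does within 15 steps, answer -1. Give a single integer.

Step 1: cell (2,0)='T' (+6 fires, +2 burnt)
Step 2: cell (2,0)='T' (+8 fires, +6 burnt)
Step 3: cell (2,0)='F' (+5 fires, +8 burnt)
  -> target ignites at step 3
Step 4: cell (2,0)='.' (+1 fires, +5 burnt)
Step 5: cell (2,0)='.' (+0 fires, +1 burnt)
  fire out at step 5

3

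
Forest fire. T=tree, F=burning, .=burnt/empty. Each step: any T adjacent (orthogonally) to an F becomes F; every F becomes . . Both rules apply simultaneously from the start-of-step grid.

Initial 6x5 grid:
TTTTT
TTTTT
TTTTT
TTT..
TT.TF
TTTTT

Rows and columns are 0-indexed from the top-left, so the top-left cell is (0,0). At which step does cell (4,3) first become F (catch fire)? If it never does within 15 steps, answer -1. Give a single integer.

Step 1: cell (4,3)='F' (+2 fires, +1 burnt)
  -> target ignites at step 1
Step 2: cell (4,3)='.' (+1 fires, +2 burnt)
Step 3: cell (4,3)='.' (+1 fires, +1 burnt)
Step 4: cell (4,3)='.' (+1 fires, +1 burnt)
Step 5: cell (4,3)='.' (+2 fires, +1 burnt)
Step 6: cell (4,3)='.' (+2 fires, +2 burnt)
Step 7: cell (4,3)='.' (+3 fires, +2 burnt)
Step 8: cell (4,3)='.' (+3 fires, +3 burnt)
Step 9: cell (4,3)='.' (+4 fires, +3 burnt)
Step 10: cell (4,3)='.' (+4 fires, +4 burnt)
Step 11: cell (4,3)='.' (+2 fires, +4 burnt)
Step 12: cell (4,3)='.' (+1 fires, +2 burnt)
Step 13: cell (4,3)='.' (+0 fires, +1 burnt)
  fire out at step 13

1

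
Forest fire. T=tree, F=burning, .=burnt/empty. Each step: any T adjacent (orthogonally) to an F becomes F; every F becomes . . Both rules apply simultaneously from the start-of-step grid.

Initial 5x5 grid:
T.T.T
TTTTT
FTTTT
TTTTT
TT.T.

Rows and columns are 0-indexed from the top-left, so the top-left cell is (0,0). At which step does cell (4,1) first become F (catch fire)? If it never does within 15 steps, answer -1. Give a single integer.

Step 1: cell (4,1)='T' (+3 fires, +1 burnt)
Step 2: cell (4,1)='T' (+5 fires, +3 burnt)
Step 3: cell (4,1)='F' (+4 fires, +5 burnt)
  -> target ignites at step 3
Step 4: cell (4,1)='.' (+4 fires, +4 burnt)
Step 5: cell (4,1)='.' (+3 fires, +4 burnt)
Step 6: cell (4,1)='.' (+1 fires, +3 burnt)
Step 7: cell (4,1)='.' (+0 fires, +1 burnt)
  fire out at step 7

3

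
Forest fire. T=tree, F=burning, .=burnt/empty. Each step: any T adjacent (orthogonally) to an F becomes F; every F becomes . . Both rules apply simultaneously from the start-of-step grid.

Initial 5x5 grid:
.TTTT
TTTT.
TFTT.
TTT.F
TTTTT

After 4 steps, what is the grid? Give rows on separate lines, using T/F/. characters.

Step 1: 5 trees catch fire, 2 burn out
  .TTTT
  TFTT.
  F.FT.
  TFT..
  TTTTF
Step 2: 8 trees catch fire, 5 burn out
  .FTTT
  F.FT.
  ...F.
  F.F..
  TFTF.
Step 3: 4 trees catch fire, 8 burn out
  ..FTT
  ...F.
  .....
  .....
  F.F..
Step 4: 1 trees catch fire, 4 burn out
  ...FT
  .....
  .....
  .....
  .....

...FT
.....
.....
.....
.....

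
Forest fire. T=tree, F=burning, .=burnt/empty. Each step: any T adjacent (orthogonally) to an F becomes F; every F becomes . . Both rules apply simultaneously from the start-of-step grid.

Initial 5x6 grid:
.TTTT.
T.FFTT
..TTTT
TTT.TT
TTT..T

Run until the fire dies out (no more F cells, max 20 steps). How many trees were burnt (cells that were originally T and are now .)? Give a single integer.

Answer: 19

Derivation:
Step 1: +5 fires, +2 burnt (F count now 5)
Step 2: +5 fires, +5 burnt (F count now 5)
Step 3: +4 fires, +5 burnt (F count now 4)
Step 4: +3 fires, +4 burnt (F count now 3)
Step 5: +2 fires, +3 burnt (F count now 2)
Step 6: +0 fires, +2 burnt (F count now 0)
Fire out after step 6
Initially T: 20, now '.': 29
Total burnt (originally-T cells now '.'): 19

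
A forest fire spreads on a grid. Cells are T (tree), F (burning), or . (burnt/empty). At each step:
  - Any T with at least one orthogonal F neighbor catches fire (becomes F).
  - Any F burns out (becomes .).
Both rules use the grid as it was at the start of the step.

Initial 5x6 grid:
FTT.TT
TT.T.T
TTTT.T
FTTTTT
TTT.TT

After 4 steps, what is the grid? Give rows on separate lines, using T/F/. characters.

Step 1: 5 trees catch fire, 2 burn out
  .FT.TT
  FT.T.T
  FTTT.T
  .FTTTT
  FTT.TT
Step 2: 5 trees catch fire, 5 burn out
  ..F.TT
  .F.T.T
  .FTT.T
  ..FTTT
  .FT.TT
Step 3: 3 trees catch fire, 5 burn out
  ....TT
  ...T.T
  ..FT.T
  ...FTT
  ..F.TT
Step 4: 2 trees catch fire, 3 burn out
  ....TT
  ...T.T
  ...F.T
  ....FT
  ....TT

....TT
...T.T
...F.T
....FT
....TT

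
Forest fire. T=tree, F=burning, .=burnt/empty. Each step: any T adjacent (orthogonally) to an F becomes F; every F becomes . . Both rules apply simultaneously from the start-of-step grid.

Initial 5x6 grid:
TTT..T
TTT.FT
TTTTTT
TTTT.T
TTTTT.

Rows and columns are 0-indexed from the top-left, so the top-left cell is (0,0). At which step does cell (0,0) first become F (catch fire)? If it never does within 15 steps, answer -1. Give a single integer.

Step 1: cell (0,0)='T' (+2 fires, +1 burnt)
Step 2: cell (0,0)='T' (+3 fires, +2 burnt)
Step 3: cell (0,0)='T' (+3 fires, +3 burnt)
Step 4: cell (0,0)='T' (+4 fires, +3 burnt)
Step 5: cell (0,0)='T' (+6 fires, +4 burnt)
Step 6: cell (0,0)='T' (+4 fires, +6 burnt)
Step 7: cell (0,0)='F' (+2 fires, +4 burnt)
  -> target ignites at step 7
Step 8: cell (0,0)='.' (+0 fires, +2 burnt)
  fire out at step 8

7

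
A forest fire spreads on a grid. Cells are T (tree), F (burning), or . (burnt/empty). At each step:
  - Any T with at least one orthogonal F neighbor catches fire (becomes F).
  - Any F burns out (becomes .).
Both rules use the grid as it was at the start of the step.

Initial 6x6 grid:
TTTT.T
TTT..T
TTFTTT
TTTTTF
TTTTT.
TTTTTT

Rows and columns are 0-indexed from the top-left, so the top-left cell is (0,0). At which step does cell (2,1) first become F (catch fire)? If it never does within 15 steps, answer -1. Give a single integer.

Step 1: cell (2,1)='F' (+6 fires, +2 burnt)
  -> target ignites at step 1
Step 2: cell (2,1)='.' (+9 fires, +6 burnt)
Step 3: cell (2,1)='.' (+9 fires, +9 burnt)
Step 4: cell (2,1)='.' (+5 fires, +9 burnt)
Step 5: cell (2,1)='.' (+1 fires, +5 burnt)
Step 6: cell (2,1)='.' (+0 fires, +1 burnt)
  fire out at step 6

1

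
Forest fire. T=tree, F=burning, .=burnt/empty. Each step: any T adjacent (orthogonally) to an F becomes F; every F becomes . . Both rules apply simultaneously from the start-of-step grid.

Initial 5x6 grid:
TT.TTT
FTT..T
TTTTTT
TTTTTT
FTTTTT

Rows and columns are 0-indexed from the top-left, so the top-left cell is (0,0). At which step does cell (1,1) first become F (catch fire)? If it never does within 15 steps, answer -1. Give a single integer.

Step 1: cell (1,1)='F' (+5 fires, +2 burnt)
  -> target ignites at step 1
Step 2: cell (1,1)='.' (+5 fires, +5 burnt)
Step 3: cell (1,1)='.' (+3 fires, +5 burnt)
Step 4: cell (1,1)='.' (+3 fires, +3 burnt)
Step 5: cell (1,1)='.' (+3 fires, +3 burnt)
Step 6: cell (1,1)='.' (+2 fires, +3 burnt)
Step 7: cell (1,1)='.' (+1 fires, +2 burnt)
Step 8: cell (1,1)='.' (+1 fires, +1 burnt)
Step 9: cell (1,1)='.' (+1 fires, +1 burnt)
Step 10: cell (1,1)='.' (+1 fires, +1 burnt)
Step 11: cell (1,1)='.' (+0 fires, +1 burnt)
  fire out at step 11

1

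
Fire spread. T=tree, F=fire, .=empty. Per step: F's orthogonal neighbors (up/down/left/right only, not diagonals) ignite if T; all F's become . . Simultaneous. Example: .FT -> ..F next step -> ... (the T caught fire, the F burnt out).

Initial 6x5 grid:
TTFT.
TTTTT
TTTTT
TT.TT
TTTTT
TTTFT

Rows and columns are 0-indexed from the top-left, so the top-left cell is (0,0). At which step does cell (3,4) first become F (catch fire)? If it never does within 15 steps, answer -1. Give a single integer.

Step 1: cell (3,4)='T' (+6 fires, +2 burnt)
Step 2: cell (3,4)='T' (+8 fires, +6 burnt)
Step 3: cell (3,4)='F' (+7 fires, +8 burnt)
  -> target ignites at step 3
Step 4: cell (3,4)='.' (+4 fires, +7 burnt)
Step 5: cell (3,4)='.' (+1 fires, +4 burnt)
Step 6: cell (3,4)='.' (+0 fires, +1 burnt)
  fire out at step 6

3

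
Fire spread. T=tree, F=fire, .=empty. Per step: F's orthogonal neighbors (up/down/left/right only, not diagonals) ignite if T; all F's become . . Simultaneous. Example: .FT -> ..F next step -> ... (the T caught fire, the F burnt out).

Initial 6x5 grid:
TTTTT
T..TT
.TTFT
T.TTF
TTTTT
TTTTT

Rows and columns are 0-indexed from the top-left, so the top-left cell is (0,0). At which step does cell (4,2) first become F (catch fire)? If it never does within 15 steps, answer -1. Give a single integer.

Step 1: cell (4,2)='T' (+5 fires, +2 burnt)
Step 2: cell (4,2)='T' (+6 fires, +5 burnt)
Step 3: cell (4,2)='F' (+4 fires, +6 burnt)
  -> target ignites at step 3
Step 4: cell (4,2)='.' (+3 fires, +4 burnt)
Step 5: cell (4,2)='.' (+3 fires, +3 burnt)
Step 6: cell (4,2)='.' (+3 fires, +3 burnt)
Step 7: cell (4,2)='.' (+0 fires, +3 burnt)
  fire out at step 7

3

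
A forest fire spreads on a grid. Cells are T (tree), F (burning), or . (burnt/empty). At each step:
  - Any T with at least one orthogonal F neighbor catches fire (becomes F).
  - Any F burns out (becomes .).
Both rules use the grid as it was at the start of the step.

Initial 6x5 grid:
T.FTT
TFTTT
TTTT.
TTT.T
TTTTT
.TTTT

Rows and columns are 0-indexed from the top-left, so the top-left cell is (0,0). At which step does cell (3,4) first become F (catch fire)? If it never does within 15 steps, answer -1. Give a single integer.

Step 1: cell (3,4)='T' (+4 fires, +2 burnt)
Step 2: cell (3,4)='T' (+6 fires, +4 burnt)
Step 3: cell (3,4)='T' (+5 fires, +6 burnt)
Step 4: cell (3,4)='T' (+3 fires, +5 burnt)
Step 5: cell (3,4)='T' (+2 fires, +3 burnt)
Step 6: cell (3,4)='T' (+2 fires, +2 burnt)
Step 7: cell (3,4)='F' (+2 fires, +2 burnt)
  -> target ignites at step 7
Step 8: cell (3,4)='.' (+0 fires, +2 burnt)
  fire out at step 8

7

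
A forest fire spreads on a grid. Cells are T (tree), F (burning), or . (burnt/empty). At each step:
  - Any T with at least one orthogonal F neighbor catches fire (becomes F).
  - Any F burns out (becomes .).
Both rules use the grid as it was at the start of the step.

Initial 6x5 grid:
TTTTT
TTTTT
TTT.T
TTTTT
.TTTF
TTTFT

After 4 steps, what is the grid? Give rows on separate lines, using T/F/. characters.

Step 1: 4 trees catch fire, 2 burn out
  TTTTT
  TTTTT
  TTT.T
  TTTTF
  .TTF.
  TTF.F
Step 2: 4 trees catch fire, 4 burn out
  TTTTT
  TTTTT
  TTT.F
  TTTF.
  .TF..
  TF...
Step 3: 4 trees catch fire, 4 burn out
  TTTTT
  TTTTF
  TTT..
  TTF..
  .F...
  F....
Step 4: 4 trees catch fire, 4 burn out
  TTTTF
  TTTF.
  TTF..
  TF...
  .....
  .....

TTTTF
TTTF.
TTF..
TF...
.....
.....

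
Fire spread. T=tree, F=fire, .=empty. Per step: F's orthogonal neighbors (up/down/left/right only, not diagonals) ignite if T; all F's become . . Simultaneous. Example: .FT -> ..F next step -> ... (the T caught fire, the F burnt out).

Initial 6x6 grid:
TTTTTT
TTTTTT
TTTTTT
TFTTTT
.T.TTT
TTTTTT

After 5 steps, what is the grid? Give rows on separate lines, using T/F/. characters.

Step 1: 4 trees catch fire, 1 burn out
  TTTTTT
  TTTTTT
  TFTTTT
  F.FTTT
  .F.TTT
  TTTTTT
Step 2: 5 trees catch fire, 4 burn out
  TTTTTT
  TFTTTT
  F.FTTT
  ...FTT
  ...TTT
  TFTTTT
Step 3: 8 trees catch fire, 5 burn out
  TFTTTT
  F.FTTT
  ...FTT
  ....FT
  ...FTT
  F.FTTT
Step 4: 7 trees catch fire, 8 burn out
  F.FTTT
  ...FTT
  ....FT
  .....F
  ....FT
  ...FTT
Step 5: 5 trees catch fire, 7 burn out
  ...FTT
  ....FT
  .....F
  ......
  .....F
  ....FT

...FTT
....FT
.....F
......
.....F
....FT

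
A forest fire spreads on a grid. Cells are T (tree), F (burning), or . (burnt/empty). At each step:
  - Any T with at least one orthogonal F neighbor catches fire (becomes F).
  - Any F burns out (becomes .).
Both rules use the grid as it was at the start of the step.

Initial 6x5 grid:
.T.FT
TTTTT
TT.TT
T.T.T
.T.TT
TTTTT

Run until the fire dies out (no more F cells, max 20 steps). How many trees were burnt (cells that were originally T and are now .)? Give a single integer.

Step 1: +2 fires, +1 burnt (F count now 2)
Step 2: +3 fires, +2 burnt (F count now 3)
Step 3: +2 fires, +3 burnt (F count now 2)
Step 4: +4 fires, +2 burnt (F count now 4)
Step 5: +2 fires, +4 burnt (F count now 2)
Step 6: +3 fires, +2 burnt (F count now 3)
Step 7: +1 fires, +3 burnt (F count now 1)
Step 8: +1 fires, +1 burnt (F count now 1)
Step 9: +1 fires, +1 burnt (F count now 1)
Step 10: +2 fires, +1 burnt (F count now 2)
Step 11: +0 fires, +2 burnt (F count now 0)
Fire out after step 11
Initially T: 22, now '.': 29
Total burnt (originally-T cells now '.'): 21

Answer: 21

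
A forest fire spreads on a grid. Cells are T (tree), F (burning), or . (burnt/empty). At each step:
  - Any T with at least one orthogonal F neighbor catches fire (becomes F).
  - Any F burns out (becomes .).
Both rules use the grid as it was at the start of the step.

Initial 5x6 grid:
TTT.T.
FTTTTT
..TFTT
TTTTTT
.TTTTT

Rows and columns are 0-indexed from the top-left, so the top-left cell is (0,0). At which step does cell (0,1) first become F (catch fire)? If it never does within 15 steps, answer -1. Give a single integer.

Step 1: cell (0,1)='T' (+6 fires, +2 burnt)
Step 2: cell (0,1)='F' (+7 fires, +6 burnt)
  -> target ignites at step 2
Step 3: cell (0,1)='.' (+7 fires, +7 burnt)
Step 4: cell (0,1)='.' (+3 fires, +7 burnt)
Step 5: cell (0,1)='.' (+0 fires, +3 burnt)
  fire out at step 5

2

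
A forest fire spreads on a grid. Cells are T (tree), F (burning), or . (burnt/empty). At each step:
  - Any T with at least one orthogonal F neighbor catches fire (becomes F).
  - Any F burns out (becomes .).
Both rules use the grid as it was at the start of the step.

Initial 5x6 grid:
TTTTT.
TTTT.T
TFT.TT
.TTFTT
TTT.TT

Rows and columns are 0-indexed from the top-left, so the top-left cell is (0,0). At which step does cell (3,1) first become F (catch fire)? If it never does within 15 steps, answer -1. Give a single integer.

Step 1: cell (3,1)='F' (+6 fires, +2 burnt)
  -> target ignites at step 1
Step 2: cell (3,1)='.' (+8 fires, +6 burnt)
Step 3: cell (3,1)='.' (+6 fires, +8 burnt)
Step 4: cell (3,1)='.' (+2 fires, +6 burnt)
Step 5: cell (3,1)='.' (+1 fires, +2 burnt)
Step 6: cell (3,1)='.' (+0 fires, +1 burnt)
  fire out at step 6

1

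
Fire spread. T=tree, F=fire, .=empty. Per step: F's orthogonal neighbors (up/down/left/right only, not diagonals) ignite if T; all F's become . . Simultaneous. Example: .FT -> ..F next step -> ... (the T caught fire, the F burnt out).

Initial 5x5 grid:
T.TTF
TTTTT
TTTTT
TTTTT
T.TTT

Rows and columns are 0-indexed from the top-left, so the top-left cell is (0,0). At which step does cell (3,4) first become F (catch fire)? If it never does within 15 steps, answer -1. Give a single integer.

Step 1: cell (3,4)='T' (+2 fires, +1 burnt)
Step 2: cell (3,4)='T' (+3 fires, +2 burnt)
Step 3: cell (3,4)='F' (+3 fires, +3 burnt)
  -> target ignites at step 3
Step 4: cell (3,4)='.' (+4 fires, +3 burnt)
Step 5: cell (3,4)='.' (+4 fires, +4 burnt)
Step 6: cell (3,4)='.' (+4 fires, +4 burnt)
Step 7: cell (3,4)='.' (+1 fires, +4 burnt)
Step 8: cell (3,4)='.' (+1 fires, +1 burnt)
Step 9: cell (3,4)='.' (+0 fires, +1 burnt)
  fire out at step 9

3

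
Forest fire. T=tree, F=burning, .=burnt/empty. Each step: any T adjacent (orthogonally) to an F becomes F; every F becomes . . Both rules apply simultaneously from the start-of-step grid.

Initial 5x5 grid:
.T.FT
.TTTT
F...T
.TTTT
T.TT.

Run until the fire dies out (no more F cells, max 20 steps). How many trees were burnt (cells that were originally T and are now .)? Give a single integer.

Step 1: +2 fires, +2 burnt (F count now 2)
Step 2: +2 fires, +2 burnt (F count now 2)
Step 3: +2 fires, +2 burnt (F count now 2)
Step 4: +2 fires, +2 burnt (F count now 2)
Step 5: +1 fires, +2 burnt (F count now 1)
Step 6: +2 fires, +1 burnt (F count now 2)
Step 7: +2 fires, +2 burnt (F count now 2)
Step 8: +0 fires, +2 burnt (F count now 0)
Fire out after step 8
Initially T: 14, now '.': 24
Total burnt (originally-T cells now '.'): 13

Answer: 13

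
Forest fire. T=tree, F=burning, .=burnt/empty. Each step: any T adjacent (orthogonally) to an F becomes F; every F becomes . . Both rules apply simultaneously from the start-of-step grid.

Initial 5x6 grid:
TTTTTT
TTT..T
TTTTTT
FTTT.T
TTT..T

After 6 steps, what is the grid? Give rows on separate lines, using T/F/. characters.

Step 1: 3 trees catch fire, 1 burn out
  TTTTTT
  TTT..T
  FTTTTT
  .FTT.T
  FTT..T
Step 2: 4 trees catch fire, 3 burn out
  TTTTTT
  FTT..T
  .FTTTT
  ..FT.T
  .FT..T
Step 3: 5 trees catch fire, 4 burn out
  FTTTTT
  .FT..T
  ..FTTT
  ...F.T
  ..F..T
Step 4: 3 trees catch fire, 5 burn out
  .FTTTT
  ..F..T
  ...FTT
  .....T
  .....T
Step 5: 2 trees catch fire, 3 burn out
  ..FTTT
  .....T
  ....FT
  .....T
  .....T
Step 6: 2 trees catch fire, 2 burn out
  ...FTT
  .....T
  .....F
  .....T
  .....T

...FTT
.....T
.....F
.....T
.....T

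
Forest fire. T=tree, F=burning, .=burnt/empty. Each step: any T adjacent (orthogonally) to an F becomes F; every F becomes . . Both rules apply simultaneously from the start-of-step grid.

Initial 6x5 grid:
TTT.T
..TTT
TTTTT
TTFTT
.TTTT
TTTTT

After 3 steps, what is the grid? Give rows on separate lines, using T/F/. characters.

Step 1: 4 trees catch fire, 1 burn out
  TTT.T
  ..TTT
  TTFTT
  TF.FT
  .TFTT
  TTTTT
Step 2: 8 trees catch fire, 4 burn out
  TTT.T
  ..FTT
  TF.FT
  F...F
  .F.FT
  TTFTT
Step 3: 7 trees catch fire, 8 burn out
  TTF.T
  ...FT
  F...F
  .....
  ....F
  TF.FT

TTF.T
...FT
F...F
.....
....F
TF.FT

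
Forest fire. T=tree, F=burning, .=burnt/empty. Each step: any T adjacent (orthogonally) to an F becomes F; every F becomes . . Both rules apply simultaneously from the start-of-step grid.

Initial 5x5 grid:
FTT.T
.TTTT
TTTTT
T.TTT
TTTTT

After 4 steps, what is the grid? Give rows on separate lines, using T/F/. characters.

Step 1: 1 trees catch fire, 1 burn out
  .FT.T
  .TTTT
  TTTTT
  T.TTT
  TTTTT
Step 2: 2 trees catch fire, 1 burn out
  ..F.T
  .FTTT
  TTTTT
  T.TTT
  TTTTT
Step 3: 2 trees catch fire, 2 burn out
  ....T
  ..FTT
  TFTTT
  T.TTT
  TTTTT
Step 4: 3 trees catch fire, 2 burn out
  ....T
  ...FT
  F.FTT
  T.TTT
  TTTTT

....T
...FT
F.FTT
T.TTT
TTTTT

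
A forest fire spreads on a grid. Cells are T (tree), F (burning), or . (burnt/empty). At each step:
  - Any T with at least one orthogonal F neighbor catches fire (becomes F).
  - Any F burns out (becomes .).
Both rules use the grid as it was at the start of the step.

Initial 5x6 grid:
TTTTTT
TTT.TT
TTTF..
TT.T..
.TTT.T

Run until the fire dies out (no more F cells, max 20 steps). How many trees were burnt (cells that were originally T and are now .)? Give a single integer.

Answer: 20

Derivation:
Step 1: +2 fires, +1 burnt (F count now 2)
Step 2: +3 fires, +2 burnt (F count now 3)
Step 3: +5 fires, +3 burnt (F count now 5)
Step 4: +5 fires, +5 burnt (F count now 5)
Step 5: +2 fires, +5 burnt (F count now 2)
Step 6: +2 fires, +2 burnt (F count now 2)
Step 7: +1 fires, +2 burnt (F count now 1)
Step 8: +0 fires, +1 burnt (F count now 0)
Fire out after step 8
Initially T: 21, now '.': 29
Total burnt (originally-T cells now '.'): 20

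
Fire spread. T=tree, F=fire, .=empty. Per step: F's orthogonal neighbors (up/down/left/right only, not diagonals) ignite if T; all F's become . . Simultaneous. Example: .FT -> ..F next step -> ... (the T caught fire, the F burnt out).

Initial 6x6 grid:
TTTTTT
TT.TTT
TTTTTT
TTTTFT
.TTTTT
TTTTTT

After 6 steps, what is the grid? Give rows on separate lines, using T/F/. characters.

Step 1: 4 trees catch fire, 1 burn out
  TTTTTT
  TT.TTT
  TTTTFT
  TTTF.F
  .TTTFT
  TTTTTT
Step 2: 7 trees catch fire, 4 burn out
  TTTTTT
  TT.TFT
  TTTF.F
  TTF...
  .TTF.F
  TTTTFT
Step 3: 8 trees catch fire, 7 burn out
  TTTTFT
  TT.F.F
  TTF...
  TF....
  .TF...
  TTTF.F
Step 4: 6 trees catch fire, 8 burn out
  TTTF.F
  TT....
  TF....
  F.....
  .F....
  TTF...
Step 5: 4 trees catch fire, 6 burn out
  TTF...
  TF....
  F.....
  ......
  ......
  TF....
Step 6: 3 trees catch fire, 4 burn out
  TF....
  F.....
  ......
  ......
  ......
  F.....

TF....
F.....
......
......
......
F.....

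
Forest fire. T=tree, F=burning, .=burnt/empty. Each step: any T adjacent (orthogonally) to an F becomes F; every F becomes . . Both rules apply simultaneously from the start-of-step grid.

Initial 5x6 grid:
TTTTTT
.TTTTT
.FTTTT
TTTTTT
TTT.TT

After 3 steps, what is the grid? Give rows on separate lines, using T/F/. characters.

Step 1: 3 trees catch fire, 1 burn out
  TTTTTT
  .FTTTT
  ..FTTT
  TFTTTT
  TTT.TT
Step 2: 6 trees catch fire, 3 burn out
  TFTTTT
  ..FTTT
  ...FTT
  F.FTTT
  TFT.TT
Step 3: 7 trees catch fire, 6 burn out
  F.FTTT
  ...FTT
  ....FT
  ...FTT
  F.F.TT

F.FTTT
...FTT
....FT
...FTT
F.F.TT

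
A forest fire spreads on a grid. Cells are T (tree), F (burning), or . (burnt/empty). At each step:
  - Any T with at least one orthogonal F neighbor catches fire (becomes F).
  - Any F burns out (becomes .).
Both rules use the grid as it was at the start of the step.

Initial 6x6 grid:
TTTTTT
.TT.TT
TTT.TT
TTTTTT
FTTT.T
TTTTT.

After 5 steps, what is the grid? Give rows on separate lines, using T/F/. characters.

Step 1: 3 trees catch fire, 1 burn out
  TTTTTT
  .TT.TT
  TTT.TT
  FTTTTT
  .FTT.T
  FTTTT.
Step 2: 4 trees catch fire, 3 burn out
  TTTTTT
  .TT.TT
  FTT.TT
  .FTTTT
  ..FT.T
  .FTTT.
Step 3: 4 trees catch fire, 4 burn out
  TTTTTT
  .TT.TT
  .FT.TT
  ..FTTT
  ...F.T
  ..FTT.
Step 4: 4 trees catch fire, 4 burn out
  TTTTTT
  .FT.TT
  ..F.TT
  ...FTT
  .....T
  ...FT.
Step 5: 4 trees catch fire, 4 burn out
  TFTTTT
  ..F.TT
  ....TT
  ....FT
  .....T
  ....F.

TFTTTT
..F.TT
....TT
....FT
.....T
....F.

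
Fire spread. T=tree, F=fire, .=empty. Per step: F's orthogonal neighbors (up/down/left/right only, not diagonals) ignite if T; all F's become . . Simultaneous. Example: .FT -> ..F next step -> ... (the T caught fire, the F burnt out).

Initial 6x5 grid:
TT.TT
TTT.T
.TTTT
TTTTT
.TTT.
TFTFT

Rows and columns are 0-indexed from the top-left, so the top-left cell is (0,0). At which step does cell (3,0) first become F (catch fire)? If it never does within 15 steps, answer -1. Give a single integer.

Step 1: cell (3,0)='T' (+5 fires, +2 burnt)
Step 2: cell (3,0)='T' (+3 fires, +5 burnt)
Step 3: cell (3,0)='F' (+5 fires, +3 burnt)
  -> target ignites at step 3
Step 4: cell (3,0)='.' (+3 fires, +5 burnt)
Step 5: cell (3,0)='.' (+4 fires, +3 burnt)
Step 6: cell (3,0)='.' (+2 fires, +4 burnt)
Step 7: cell (3,0)='.' (+1 fires, +2 burnt)
Step 8: cell (3,0)='.' (+0 fires, +1 burnt)
  fire out at step 8

3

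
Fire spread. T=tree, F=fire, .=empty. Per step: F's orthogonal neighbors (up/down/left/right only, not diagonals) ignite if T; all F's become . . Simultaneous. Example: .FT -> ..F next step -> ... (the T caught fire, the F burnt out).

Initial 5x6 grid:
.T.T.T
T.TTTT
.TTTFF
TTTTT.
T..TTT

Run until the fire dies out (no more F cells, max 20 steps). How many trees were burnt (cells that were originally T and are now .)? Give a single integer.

Answer: 18

Derivation:
Step 1: +4 fires, +2 burnt (F count now 4)
Step 2: +5 fires, +4 burnt (F count now 5)
Step 3: +6 fires, +5 burnt (F count now 6)
Step 4: +1 fires, +6 burnt (F count now 1)
Step 5: +1 fires, +1 burnt (F count now 1)
Step 6: +1 fires, +1 burnt (F count now 1)
Step 7: +0 fires, +1 burnt (F count now 0)
Fire out after step 7
Initially T: 20, now '.': 28
Total burnt (originally-T cells now '.'): 18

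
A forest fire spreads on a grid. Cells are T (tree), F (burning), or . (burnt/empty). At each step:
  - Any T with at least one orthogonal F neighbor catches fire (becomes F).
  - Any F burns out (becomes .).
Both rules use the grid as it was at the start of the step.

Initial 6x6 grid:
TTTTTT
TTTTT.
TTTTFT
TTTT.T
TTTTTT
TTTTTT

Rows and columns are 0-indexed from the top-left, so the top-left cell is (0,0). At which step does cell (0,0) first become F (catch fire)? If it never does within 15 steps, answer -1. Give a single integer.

Step 1: cell (0,0)='T' (+3 fires, +1 burnt)
Step 2: cell (0,0)='T' (+5 fires, +3 burnt)
Step 3: cell (0,0)='T' (+7 fires, +5 burnt)
Step 4: cell (0,0)='T' (+8 fires, +7 burnt)
Step 5: cell (0,0)='T' (+6 fires, +8 burnt)
Step 6: cell (0,0)='F' (+3 fires, +6 burnt)
  -> target ignites at step 6
Step 7: cell (0,0)='.' (+1 fires, +3 burnt)
Step 8: cell (0,0)='.' (+0 fires, +1 burnt)
  fire out at step 8

6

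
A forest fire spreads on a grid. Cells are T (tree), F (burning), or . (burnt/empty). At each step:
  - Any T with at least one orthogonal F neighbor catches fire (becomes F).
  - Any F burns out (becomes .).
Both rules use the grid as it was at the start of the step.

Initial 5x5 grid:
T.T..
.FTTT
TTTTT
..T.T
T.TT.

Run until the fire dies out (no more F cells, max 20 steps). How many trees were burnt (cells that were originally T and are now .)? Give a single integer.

Step 1: +2 fires, +1 burnt (F count now 2)
Step 2: +4 fires, +2 burnt (F count now 4)
Step 3: +3 fires, +4 burnt (F count now 3)
Step 4: +2 fires, +3 burnt (F count now 2)
Step 5: +2 fires, +2 burnt (F count now 2)
Step 6: +0 fires, +2 burnt (F count now 0)
Fire out after step 6
Initially T: 15, now '.': 23
Total burnt (originally-T cells now '.'): 13

Answer: 13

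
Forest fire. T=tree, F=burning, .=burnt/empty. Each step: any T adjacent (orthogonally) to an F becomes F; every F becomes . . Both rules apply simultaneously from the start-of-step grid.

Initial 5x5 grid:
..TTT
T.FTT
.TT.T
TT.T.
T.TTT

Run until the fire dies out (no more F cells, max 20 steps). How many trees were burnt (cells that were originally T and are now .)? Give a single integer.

Answer: 11

Derivation:
Step 1: +3 fires, +1 burnt (F count now 3)
Step 2: +3 fires, +3 burnt (F count now 3)
Step 3: +3 fires, +3 burnt (F count now 3)
Step 4: +1 fires, +3 burnt (F count now 1)
Step 5: +1 fires, +1 burnt (F count now 1)
Step 6: +0 fires, +1 burnt (F count now 0)
Fire out after step 6
Initially T: 16, now '.': 20
Total burnt (originally-T cells now '.'): 11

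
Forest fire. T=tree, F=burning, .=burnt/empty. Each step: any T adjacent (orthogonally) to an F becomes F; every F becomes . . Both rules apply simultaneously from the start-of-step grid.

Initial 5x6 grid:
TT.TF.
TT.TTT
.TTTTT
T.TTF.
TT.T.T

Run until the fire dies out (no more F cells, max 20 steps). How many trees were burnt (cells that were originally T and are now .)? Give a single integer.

Step 1: +4 fires, +2 burnt (F count now 4)
Step 2: +6 fires, +4 burnt (F count now 6)
Step 3: +1 fires, +6 burnt (F count now 1)
Step 4: +1 fires, +1 burnt (F count now 1)
Step 5: +1 fires, +1 burnt (F count now 1)
Step 6: +2 fires, +1 burnt (F count now 2)
Step 7: +1 fires, +2 burnt (F count now 1)
Step 8: +0 fires, +1 burnt (F count now 0)
Fire out after step 8
Initially T: 20, now '.': 26
Total burnt (originally-T cells now '.'): 16

Answer: 16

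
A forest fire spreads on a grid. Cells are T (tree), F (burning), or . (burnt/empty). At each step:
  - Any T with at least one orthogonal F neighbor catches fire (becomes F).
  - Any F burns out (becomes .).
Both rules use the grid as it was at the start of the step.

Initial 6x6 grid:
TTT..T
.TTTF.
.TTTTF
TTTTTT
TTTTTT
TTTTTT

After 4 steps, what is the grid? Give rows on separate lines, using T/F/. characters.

Step 1: 3 trees catch fire, 2 burn out
  TTT..T
  .TTF..
  .TTTF.
  TTTTTF
  TTTTTT
  TTTTTT
Step 2: 4 trees catch fire, 3 burn out
  TTT..T
  .TF...
  .TTF..
  TTTTF.
  TTTTTF
  TTTTTT
Step 3: 6 trees catch fire, 4 burn out
  TTF..T
  .F....
  .TF...
  TTTF..
  TTTTF.
  TTTTTF
Step 4: 5 trees catch fire, 6 burn out
  TF...T
  ......
  .F....
  TTF...
  TTTF..
  TTTTF.

TF...T
......
.F....
TTF...
TTTF..
TTTTF.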